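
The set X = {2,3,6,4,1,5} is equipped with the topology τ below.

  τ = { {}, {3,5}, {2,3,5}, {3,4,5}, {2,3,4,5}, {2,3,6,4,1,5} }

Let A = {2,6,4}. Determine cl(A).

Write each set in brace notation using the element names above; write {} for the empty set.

{2,6,4,1}

closure: X∖int(X∖A) = X∖{3,5} = {2,6,4,1}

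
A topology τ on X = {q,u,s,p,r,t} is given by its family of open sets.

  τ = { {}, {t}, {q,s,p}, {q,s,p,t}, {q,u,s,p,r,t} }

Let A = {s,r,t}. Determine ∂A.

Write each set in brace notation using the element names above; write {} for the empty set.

{q,u,s,p,r}

interior: largest open inside A is {t} (from {}, {t})
cl via duality: int({q,u,p}) = {}, so X∖{} = {q,u,s,p,r,t}
cl∖int = {q,u,s,p,r}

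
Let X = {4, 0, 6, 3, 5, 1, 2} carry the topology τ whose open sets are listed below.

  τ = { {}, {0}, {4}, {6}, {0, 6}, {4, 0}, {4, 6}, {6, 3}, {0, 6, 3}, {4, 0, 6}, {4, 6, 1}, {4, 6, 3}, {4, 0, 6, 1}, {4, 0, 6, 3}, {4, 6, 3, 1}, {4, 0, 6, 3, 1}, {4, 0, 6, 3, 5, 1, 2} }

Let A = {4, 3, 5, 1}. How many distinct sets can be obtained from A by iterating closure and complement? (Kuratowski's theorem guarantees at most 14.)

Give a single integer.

8

closure: X∖int(X∖A) = X∖{0, 6} = {4, 3, 5, 1, 2}
Let k=closure and c=complement:
  1. A     = {4, 3, 5, 1}
  2. kA    = {4, 3, 5, 1, 2}
  3. cA    = {0, 6, 2}
  4. ckA   = {0, 6}
  5. kcA   = {0, 6, 3, 5, 1, 2}
  6. ckcA  = {4}
  7. kckcA = {4, 5, 1, 2}
  8. ckckcA = {0, 6, 3}
— saturated at 8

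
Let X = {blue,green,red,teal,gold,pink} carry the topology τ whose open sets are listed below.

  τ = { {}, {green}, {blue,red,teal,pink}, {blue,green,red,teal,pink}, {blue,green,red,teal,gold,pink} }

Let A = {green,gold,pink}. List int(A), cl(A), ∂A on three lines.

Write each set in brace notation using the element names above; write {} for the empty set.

int(A) = {green}
cl(A)  = {blue,green,red,teal,gold,pink}
∂A     = {blue,red,teal,gold,pink}

open subsets of A: {}, {green}; so int(A) = {green}
closure: X∖int(X∖A) = X∖{} = {blue,green,red,teal,gold,pink}
∂A = {blue,green,red,teal,gold,pink} minus {green} = {blue,red,teal,gold,pink}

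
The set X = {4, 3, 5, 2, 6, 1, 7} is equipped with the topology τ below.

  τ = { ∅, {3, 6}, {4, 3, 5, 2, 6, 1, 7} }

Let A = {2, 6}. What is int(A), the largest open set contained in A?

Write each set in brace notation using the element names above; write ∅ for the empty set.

∅

opens ⊆ A: ∅; union → int = ∅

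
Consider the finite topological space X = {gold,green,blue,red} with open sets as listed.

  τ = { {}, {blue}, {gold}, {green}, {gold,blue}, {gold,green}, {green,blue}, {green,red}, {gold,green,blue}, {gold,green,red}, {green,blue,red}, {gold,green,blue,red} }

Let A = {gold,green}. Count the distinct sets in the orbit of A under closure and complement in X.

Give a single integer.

4

closure: X∖int(X∖A) = X∖{blue} = {gold,green,red}
Let k=closure and c=complement:
  1. A     = {gold,green}
  2. kA    = {gold,green,red}
  3. cA    = {blue,red}
  4. ckA   = {blue}
— saturated at 4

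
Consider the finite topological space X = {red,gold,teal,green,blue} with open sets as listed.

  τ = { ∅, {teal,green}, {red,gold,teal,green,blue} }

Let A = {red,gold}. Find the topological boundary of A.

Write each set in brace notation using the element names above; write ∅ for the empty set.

{red,gold,blue}

open subsets of A: ∅; so int(A) = ∅
closure: X∖int(X∖A) = X∖{teal,green} = {red,gold,blue}
∂A = {red,gold,blue} minus ∅ = {red,gold,blue}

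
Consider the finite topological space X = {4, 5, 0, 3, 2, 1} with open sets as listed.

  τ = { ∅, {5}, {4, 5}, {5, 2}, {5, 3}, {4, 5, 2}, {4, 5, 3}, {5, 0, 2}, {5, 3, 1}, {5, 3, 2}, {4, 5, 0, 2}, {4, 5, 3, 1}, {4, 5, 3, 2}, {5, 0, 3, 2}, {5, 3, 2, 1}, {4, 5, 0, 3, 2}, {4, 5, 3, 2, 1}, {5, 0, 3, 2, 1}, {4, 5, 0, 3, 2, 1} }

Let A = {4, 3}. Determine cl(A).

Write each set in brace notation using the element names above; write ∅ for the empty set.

closure: X∖int(X∖A) = X∖{5, 0, 2} = {4, 3, 1}

{4, 3, 1}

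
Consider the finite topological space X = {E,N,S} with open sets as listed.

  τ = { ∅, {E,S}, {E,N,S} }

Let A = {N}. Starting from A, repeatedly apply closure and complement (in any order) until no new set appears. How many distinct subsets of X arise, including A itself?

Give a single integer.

cl via duality: int({E,S}) = {E,S}, so X∖{E,S} = {N}
Write k for closure, c for complement:
  1. A     = {N}
  2. cA    = {E,S}
  3. kcA   = {E,N,S}
  4. ckcA  = ∅
applying k or c yields no new set

4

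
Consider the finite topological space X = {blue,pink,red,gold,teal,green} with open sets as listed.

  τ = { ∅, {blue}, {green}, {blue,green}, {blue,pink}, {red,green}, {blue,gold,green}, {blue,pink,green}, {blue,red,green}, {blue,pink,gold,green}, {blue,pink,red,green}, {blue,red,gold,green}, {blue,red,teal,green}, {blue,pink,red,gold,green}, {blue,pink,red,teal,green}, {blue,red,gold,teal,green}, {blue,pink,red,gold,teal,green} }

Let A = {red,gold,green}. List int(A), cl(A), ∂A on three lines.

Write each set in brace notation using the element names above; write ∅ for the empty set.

opens ⊆ A: ∅, {green}, {red,green}; union → int = {red,green}
complement {blue,pink,teal}; its interior {blue,pink}; cl(A) = X∖{blue,pink} = {red,gold,teal,green}
boundary = {red,gold,teal,green} ∖ {red,green} = {gold,teal}

int(A) = {red,green}
cl(A)  = {red,gold,teal,green}
∂A     = {gold,teal}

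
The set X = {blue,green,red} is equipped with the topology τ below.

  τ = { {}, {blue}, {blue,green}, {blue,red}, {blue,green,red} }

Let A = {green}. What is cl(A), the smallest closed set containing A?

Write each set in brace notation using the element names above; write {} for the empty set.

closure: X∖int(X∖A) = X∖{blue,red} = {green}

{green}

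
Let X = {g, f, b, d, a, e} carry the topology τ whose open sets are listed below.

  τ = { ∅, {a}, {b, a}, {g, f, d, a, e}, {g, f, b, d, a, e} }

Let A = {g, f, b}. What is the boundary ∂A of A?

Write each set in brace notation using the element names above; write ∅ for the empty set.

opens ⊆ A: ∅; union → int = ∅
complement {d, a, e}; its interior {a}; cl(A) = X∖{a} = {g, f, b, d, e}
boundary = {g, f, b, d, e} ∖ ∅ = {g, f, b, d, e}

{g, f, b, d, e}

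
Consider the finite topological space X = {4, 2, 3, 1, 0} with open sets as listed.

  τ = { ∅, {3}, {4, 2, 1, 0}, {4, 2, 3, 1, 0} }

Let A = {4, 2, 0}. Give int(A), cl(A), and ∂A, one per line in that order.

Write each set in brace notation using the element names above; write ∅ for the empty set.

int(A) = ∅
cl(A)  = {4, 2, 1, 0}
∂A     = {4, 2, 1, 0}

opens ⊆ A: ∅; union → int = ∅
complement {3, 1}; its interior {3}; cl(A) = X∖{3} = {4, 2, 1, 0}
boundary = {4, 2, 1, 0} ∖ ∅ = {4, 2, 1, 0}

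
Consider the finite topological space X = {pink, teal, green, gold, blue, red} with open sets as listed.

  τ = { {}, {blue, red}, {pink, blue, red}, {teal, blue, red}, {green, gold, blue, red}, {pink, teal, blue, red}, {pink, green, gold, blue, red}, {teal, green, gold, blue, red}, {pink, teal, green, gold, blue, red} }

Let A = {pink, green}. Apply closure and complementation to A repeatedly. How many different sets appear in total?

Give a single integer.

6

X∖A={teal, gold, blue, red}, int(X∖A)={teal, blue, red}, hence cl(A)={pink, green, gold}
Orbit (k=closure, c=complement):
  1. A     = {pink, green}
  2. kA    = {pink, green, gold}
  3. cA    = {teal, gold, blue, red}
  4. ckA   = {teal, blue, red}
  5. kcA   = {pink, teal, green, gold, blue, red}
  6. ckcA  = {}
(closed under both — stop)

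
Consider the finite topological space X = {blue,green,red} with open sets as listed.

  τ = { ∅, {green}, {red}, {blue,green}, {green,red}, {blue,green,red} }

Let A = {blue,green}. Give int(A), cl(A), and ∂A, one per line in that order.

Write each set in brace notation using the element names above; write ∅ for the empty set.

interior: largest open inside A is {blue,green} (from ∅, {green}, {blue,green})
cl via duality: int({red}) = {red}, so X∖{red} = {blue,green}
cl∖int = ∅

int(A) = {blue,green}
cl(A)  = {blue,green}
∂A     = ∅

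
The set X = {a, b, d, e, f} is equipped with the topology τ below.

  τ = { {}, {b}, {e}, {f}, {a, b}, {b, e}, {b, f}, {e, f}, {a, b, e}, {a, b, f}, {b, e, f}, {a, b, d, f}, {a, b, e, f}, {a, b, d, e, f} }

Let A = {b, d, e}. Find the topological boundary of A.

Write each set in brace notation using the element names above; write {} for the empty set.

{a, d}

opens ⊆ A: {}, {e}, {b}, {b, e}; union → int = {b, e}
complement {a, f}; its interior {f}; cl(A) = X∖{f} = {a, b, d, e}
boundary = {a, b, d, e} ∖ {b, e} = {a, d}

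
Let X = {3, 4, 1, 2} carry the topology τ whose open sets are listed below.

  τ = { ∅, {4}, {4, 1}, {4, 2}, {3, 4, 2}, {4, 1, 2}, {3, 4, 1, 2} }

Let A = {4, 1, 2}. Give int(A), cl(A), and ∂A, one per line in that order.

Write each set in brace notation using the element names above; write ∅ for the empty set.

int(A) = {4, 1, 2}
cl(A)  = {3, 4, 1, 2}
∂A     = {3}

open subsets of A: ∅, {4}, {4, 1}, {4, 2}, {4, 1, 2}; so int(A) = {4, 1, 2}
closure: X∖int(X∖A) = X∖∅ = {3, 4, 1, 2}
∂A = {3, 4, 1, 2} minus {4, 1, 2} = {3}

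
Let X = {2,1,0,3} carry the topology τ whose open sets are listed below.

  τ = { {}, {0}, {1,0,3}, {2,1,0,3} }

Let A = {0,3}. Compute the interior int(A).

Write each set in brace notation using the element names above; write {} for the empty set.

{0}

interior: largest open inside A is {0} (from {}, {0})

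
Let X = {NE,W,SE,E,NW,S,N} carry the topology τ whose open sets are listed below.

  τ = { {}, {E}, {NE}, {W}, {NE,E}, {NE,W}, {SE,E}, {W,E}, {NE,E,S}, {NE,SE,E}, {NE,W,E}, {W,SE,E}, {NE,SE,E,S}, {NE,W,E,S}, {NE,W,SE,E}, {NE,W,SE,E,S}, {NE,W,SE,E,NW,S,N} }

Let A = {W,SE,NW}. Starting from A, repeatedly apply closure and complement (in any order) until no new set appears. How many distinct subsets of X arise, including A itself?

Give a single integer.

8

complement {NE,E,S,N}; its interior {NE,E,S}; cl(A) = X∖{NE,E,S} = {W,SE,NW,N}
With k = closure, c = complement:
  1. A     = {W,SE,NW}
  2. kA    = {W,SE,NW,N}
  3. cA    = {NE,E,S,N}
  4. ckA   = {NE,E,S}
  5. kcA   = {NE,SE,E,NW,S,N}
  6. ckcA  = {W}
  7. kckcA = {W,NW,N}
  8. ckckcA = {NE,SE,E,S}
k, c of each give nothing new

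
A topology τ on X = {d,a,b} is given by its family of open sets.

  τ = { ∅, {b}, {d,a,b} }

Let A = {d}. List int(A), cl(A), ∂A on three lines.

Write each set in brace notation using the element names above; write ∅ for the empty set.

int(A) = ∅
cl(A)  = {d,a}
∂A     = {d,a}

open subsets of A: ∅; so int(A) = ∅
closure: X∖int(X∖A) = X∖{b} = {d,a}
∂A = {d,a} minus ∅ = {d,a}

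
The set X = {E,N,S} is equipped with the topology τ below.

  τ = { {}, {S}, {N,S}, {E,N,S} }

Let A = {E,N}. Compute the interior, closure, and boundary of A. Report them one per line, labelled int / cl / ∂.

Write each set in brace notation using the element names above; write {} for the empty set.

int(A) = {}
cl(A)  = {E,N}
∂A     = {E,N}

interior: largest open inside A is {} (from {})
cl via duality: int({S}) = {S}, so X∖{S} = {E,N}
cl∖int = {E,N}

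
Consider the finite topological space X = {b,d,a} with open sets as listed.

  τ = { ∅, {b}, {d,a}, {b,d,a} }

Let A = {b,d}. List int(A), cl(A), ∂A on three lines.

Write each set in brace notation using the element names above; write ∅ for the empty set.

int(A) = {b}
cl(A)  = {b,d,a}
∂A     = {d,a}

U open, U⊆A: ∅, {b}. int(A) = ⋃ = {b}
X∖A={a}, int(X∖A)=∅, hence cl(A)={b,d,a}
∂A: remove int from cl → {d,a}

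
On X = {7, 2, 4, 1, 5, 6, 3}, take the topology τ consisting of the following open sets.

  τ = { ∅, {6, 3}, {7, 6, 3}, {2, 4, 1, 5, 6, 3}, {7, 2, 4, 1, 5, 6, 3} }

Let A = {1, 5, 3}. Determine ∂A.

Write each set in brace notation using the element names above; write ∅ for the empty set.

{7, 2, 4, 1, 5, 6, 3}

interior: largest open inside A is ∅ (from ∅)
cl via duality: int({7, 2, 4, 6}) = ∅, so X∖∅ = {7, 2, 4, 1, 5, 6, 3}
cl∖int = {7, 2, 4, 1, 5, 6, 3}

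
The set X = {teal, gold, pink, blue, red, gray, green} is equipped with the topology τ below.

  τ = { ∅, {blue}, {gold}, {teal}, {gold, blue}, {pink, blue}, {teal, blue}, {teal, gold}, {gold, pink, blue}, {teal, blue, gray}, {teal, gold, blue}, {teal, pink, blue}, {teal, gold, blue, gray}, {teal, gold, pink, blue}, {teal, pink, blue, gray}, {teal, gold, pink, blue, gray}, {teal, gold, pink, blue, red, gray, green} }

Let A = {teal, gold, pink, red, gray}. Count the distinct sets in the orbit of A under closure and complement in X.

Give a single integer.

8

closure: X∖int(X∖A) = X∖{blue} = {teal, gold, pink, red, gray, green}
Let k=closure and c=complement:
  1. A     = {teal, gold, pink, red, gray}
  2. kA    = {teal, gold, pink, red, gray, green}
  3. cA    = {blue, green}
  4. ckA   = {blue}
  5. kcA   = {pink, blue, red, gray, green}
  6. ckcA  = {teal, gold}
  7. kckcA = {teal, gold, red, gray, green}
  8. ckckcA = {pink, blue}
— saturated at 8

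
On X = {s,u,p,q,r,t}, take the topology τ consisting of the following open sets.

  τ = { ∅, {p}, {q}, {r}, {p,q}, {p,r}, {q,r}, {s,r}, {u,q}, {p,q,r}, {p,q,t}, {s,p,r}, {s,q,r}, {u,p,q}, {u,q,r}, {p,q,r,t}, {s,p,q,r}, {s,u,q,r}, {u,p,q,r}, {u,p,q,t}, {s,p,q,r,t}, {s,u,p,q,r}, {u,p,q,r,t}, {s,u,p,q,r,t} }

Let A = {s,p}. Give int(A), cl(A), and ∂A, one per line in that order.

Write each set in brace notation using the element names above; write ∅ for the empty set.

int(A) = {p}
cl(A)  = {s,p,t}
∂A     = {s,t}

U open, U⊆A: ∅, {p}. int(A) = ⋃ = {p}
X∖A={u,q,r,t}, int(X∖A)={u,q,r}, hence cl(A)={s,p,t}
∂A: remove int from cl → {s,t}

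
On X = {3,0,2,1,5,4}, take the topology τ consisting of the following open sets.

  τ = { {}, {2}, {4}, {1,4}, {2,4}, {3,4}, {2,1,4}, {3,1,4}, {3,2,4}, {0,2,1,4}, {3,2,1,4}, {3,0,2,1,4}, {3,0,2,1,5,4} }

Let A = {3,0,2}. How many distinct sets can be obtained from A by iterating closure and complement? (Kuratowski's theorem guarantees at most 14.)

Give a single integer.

closure: X∖int(X∖A) = X∖{1,4} = {3,0,2,5}
Let k=closure and c=complement:
  1. A     = {3,0,2}
  2. kA    = {3,0,2,5}
  3. cA    = {1,5,4}
  4. ckA   = {1,4}
  5. kcA   = {3,0,1,5,4}
  6. ckcA  = {2}
  7. kckcA = {0,2,5}
  8. ckckcA = {3,1,4}
— saturated at 8

8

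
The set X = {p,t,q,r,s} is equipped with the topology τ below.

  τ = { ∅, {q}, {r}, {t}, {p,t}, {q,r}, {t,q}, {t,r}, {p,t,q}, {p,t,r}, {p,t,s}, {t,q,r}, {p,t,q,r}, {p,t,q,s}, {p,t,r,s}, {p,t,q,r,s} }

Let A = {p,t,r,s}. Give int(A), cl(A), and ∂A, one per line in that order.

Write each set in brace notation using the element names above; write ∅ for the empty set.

int(A) = {p,t,r,s}
cl(A)  = {p,t,r,s}
∂A     = ∅

open subsets of A: ∅, {t}, {r}, {p,t}, {t,r}, {p,t,s}, {p,t,r}, {p,t,r,s}; so int(A) = {p,t,r,s}
closure: X∖int(X∖A) = X∖{q} = {p,t,r,s}
∂A = {p,t,r,s} minus {p,t,r,s} = ∅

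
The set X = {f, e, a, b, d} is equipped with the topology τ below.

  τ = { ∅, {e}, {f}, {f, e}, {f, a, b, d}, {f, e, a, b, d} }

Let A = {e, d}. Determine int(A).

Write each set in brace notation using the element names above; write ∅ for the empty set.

{e}

interior: largest open inside A is {e} (from ∅, {e})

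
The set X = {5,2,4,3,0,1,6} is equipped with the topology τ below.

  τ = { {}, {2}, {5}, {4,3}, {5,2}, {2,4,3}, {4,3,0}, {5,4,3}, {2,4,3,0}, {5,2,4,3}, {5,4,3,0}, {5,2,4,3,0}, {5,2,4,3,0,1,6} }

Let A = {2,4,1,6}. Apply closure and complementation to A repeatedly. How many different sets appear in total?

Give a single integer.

10

complement {5,3,0}; its interior {5}; cl(A) = X∖{5} = {2,4,3,0,1,6}
With k = closure, c = complement:
  1. A     = {2,4,1,6}
  2. kA    = {2,4,3,0,1,6}
  3. cA    = {5,3,0}
  4. ckA   = {5}
  5. kcA   = {5,4,3,0,1,6}
  6. kckA  = {5,1,6}
  7. ckcA  = {2}
  8. ckckA = {2,4,3,0}
  9. kckcA = {2,1,6}
  10. ckckcA = {5,4,3,0}
k, c of each give nothing new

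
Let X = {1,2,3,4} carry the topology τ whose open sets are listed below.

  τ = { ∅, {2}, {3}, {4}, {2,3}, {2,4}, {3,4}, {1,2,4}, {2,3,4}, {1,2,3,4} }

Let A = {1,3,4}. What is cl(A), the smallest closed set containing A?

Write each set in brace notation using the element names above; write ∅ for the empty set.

closure: X∖int(X∖A) = X∖{2} = {1,3,4}

{1,3,4}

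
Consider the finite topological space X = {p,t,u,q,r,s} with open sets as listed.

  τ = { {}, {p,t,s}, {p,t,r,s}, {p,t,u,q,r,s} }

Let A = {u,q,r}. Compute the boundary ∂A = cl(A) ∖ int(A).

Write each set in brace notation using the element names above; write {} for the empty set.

{u,q,r}

U open, U⊆A: {}. int(A) = ⋃ = {}
X∖A={p,t,s}, int(X∖A)={p,t,s}, hence cl(A)={u,q,r}
∂A: remove int from cl → {u,q,r}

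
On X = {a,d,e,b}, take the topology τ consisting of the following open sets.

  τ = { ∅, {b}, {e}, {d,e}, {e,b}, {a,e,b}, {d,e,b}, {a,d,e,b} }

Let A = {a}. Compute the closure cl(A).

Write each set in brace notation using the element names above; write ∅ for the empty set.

complement {d,e,b}; its interior {d,e,b}; cl(A) = X∖{d,e,b} = {a}

{a}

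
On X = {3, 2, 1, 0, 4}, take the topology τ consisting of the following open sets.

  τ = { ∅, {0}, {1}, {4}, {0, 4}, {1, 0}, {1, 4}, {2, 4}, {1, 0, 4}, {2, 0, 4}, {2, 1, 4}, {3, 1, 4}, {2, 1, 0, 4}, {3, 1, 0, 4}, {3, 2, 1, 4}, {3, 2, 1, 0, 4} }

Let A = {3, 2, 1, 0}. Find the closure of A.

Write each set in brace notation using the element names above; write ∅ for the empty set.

X∖A={4}, int(X∖A)={4}, hence cl(A)={3, 2, 1, 0}

{3, 2, 1, 0}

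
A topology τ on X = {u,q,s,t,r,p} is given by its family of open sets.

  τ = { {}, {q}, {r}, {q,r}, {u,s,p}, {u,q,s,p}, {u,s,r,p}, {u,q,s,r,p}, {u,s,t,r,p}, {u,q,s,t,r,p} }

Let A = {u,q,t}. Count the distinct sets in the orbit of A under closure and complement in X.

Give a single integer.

8

complement {s,r,p}; its interior {r}; cl(A) = X∖{r} = {u,q,s,t,p}
With k = closure, c = complement:
  1. A     = {u,q,t}
  2. kA    = {u,q,s,t,p}
  3. cA    = {s,r,p}
  4. ckA   = {r}
  5. kcA   = {u,s,t,r,p}
  6. kckA  = {t,r}
  7. ckcA  = {q}
  8. ckckA = {u,q,s,p}
k, c of each give nothing new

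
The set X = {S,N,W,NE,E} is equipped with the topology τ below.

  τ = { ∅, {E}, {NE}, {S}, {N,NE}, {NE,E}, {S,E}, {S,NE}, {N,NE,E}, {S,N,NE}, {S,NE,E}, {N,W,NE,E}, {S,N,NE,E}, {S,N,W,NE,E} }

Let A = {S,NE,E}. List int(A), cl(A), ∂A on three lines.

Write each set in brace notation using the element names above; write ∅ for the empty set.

opens ⊆ A: ∅, {S}, {E}, {NE}, {S,E}, {S,NE}, {NE,E}, {S,NE,E}; union → int = {S,NE,E}
complement {N,W}; its interior ∅; cl(A) = X∖∅ = {S,N,W,NE,E}
boundary = {S,N,W,NE,E} ∖ {S,NE,E} = {N,W}

int(A) = {S,NE,E}
cl(A)  = {S,N,W,NE,E}
∂A     = {N,W}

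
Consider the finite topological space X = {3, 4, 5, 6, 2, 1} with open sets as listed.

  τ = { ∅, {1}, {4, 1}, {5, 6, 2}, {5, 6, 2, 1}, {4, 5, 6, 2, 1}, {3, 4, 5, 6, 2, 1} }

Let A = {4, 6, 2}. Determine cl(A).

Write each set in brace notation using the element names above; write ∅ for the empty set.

{3, 4, 5, 6, 2}

closure: X∖int(X∖A) = X∖{1} = {3, 4, 5, 6, 2}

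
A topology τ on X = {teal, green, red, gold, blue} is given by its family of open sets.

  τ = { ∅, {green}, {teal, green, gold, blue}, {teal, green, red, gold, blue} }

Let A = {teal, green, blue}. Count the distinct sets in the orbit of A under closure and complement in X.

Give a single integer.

complement {red, gold}; its interior ∅; cl(A) = X∖∅ = {teal, green, red, gold, blue}
With k = closure, c = complement:
  1. A     = {teal, green, blue}
  2. kA    = {teal, green, red, gold, blue}
  3. cA    = {red, gold}
  4. ckA   = ∅
  5. kcA   = {teal, red, gold, blue}
  6. ckcA  = {green}
k, c of each give nothing new

6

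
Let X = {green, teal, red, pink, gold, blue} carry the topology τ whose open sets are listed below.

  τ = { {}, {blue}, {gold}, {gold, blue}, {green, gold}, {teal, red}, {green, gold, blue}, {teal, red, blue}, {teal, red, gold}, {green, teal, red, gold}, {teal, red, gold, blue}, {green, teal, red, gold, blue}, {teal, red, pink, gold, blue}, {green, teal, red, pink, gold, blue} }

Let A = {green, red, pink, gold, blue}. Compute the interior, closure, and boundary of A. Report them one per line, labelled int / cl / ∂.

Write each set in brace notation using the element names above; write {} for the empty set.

int(A) = {green, gold, blue}
cl(A)  = {green, teal, red, pink, gold, blue}
∂A     = {teal, red, pink}

opens ⊆ A: {}, {gold}, {blue}, {green, gold}, {gold, blue}, {green, gold, blue}; union → int = {green, gold, blue}
complement {teal}; its interior {}; cl(A) = X∖{} = {green, teal, red, pink, gold, blue}
boundary = {green, teal, red, pink, gold, blue} ∖ {green, gold, blue} = {teal, red, pink}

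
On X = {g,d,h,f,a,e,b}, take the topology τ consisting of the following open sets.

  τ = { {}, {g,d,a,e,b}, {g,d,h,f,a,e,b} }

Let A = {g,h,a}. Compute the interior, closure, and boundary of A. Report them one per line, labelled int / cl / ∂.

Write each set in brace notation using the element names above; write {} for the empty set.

open subsets of A: {}; so int(A) = {}
closure: X∖int(X∖A) = X∖{} = {g,d,h,f,a,e,b}
∂A = {g,d,h,f,a,e,b} minus {} = {g,d,h,f,a,e,b}

int(A) = {}
cl(A)  = {g,d,h,f,a,e,b}
∂A     = {g,d,h,f,a,e,b}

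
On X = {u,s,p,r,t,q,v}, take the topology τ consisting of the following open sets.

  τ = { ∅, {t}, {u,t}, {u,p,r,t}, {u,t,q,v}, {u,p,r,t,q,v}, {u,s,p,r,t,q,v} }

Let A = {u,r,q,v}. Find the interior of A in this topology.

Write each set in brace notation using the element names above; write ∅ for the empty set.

∅

U open, U⊆A: ∅. int(A) = ⋃ = ∅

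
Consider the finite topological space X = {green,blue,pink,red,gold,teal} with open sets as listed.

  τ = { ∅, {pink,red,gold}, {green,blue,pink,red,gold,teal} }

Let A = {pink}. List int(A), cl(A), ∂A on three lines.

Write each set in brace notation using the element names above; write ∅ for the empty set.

interior: largest open inside A is ∅ (from ∅)
cl via duality: int({green,blue,red,gold,teal}) = ∅, so X∖∅ = {green,blue,pink,red,gold,teal}
cl∖int = {green,blue,pink,red,gold,teal}

int(A) = ∅
cl(A)  = {green,blue,pink,red,gold,teal}
∂A     = {green,blue,pink,red,gold,teal}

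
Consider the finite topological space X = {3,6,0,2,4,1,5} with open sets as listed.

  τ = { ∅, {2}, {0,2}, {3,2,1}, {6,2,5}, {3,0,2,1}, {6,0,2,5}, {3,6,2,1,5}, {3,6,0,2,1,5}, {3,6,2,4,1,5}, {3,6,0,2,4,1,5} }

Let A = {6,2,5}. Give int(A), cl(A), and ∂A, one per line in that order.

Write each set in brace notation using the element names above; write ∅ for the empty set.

int(A) = {6,2,5}
cl(A)  = {3,6,0,2,4,1,5}
∂A     = {3,0,4,1}

interior: largest open inside A is {6,2,5} (from ∅, {2}, {6,2,5})
cl via duality: int({3,0,4,1}) = ∅, so X∖∅ = {3,6,0,2,4,1,5}
cl∖int = {3,0,4,1}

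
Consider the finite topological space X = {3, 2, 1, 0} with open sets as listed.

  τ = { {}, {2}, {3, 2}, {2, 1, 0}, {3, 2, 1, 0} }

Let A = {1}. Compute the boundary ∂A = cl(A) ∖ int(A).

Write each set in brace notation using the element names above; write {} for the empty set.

{1, 0}

open subsets of A: {}; so int(A) = {}
closure: X∖int(X∖A) = X∖{3, 2} = {1, 0}
∂A = {1, 0} minus {} = {1, 0}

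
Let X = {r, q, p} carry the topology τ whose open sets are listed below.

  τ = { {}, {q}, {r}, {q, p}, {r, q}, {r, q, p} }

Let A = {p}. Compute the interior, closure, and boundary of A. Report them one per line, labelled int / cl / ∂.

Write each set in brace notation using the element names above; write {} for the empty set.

interior: largest open inside A is {} (from {})
cl via duality: int({r, q}) = {r, q}, so X∖{r, q} = {p}
cl∖int = {p}

int(A) = {}
cl(A)  = {p}
∂A     = {p}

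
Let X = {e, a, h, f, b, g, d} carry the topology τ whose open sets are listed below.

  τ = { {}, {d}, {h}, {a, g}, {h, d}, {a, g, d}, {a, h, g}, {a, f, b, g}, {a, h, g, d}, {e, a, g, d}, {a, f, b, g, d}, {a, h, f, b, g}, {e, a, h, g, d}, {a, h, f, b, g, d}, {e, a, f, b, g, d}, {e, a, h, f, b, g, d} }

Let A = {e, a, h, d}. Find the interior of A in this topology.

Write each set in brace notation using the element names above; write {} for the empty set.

open subsets of A: {}, {h}, {d}, {h, d}; so int(A) = {h, d}

{h, d}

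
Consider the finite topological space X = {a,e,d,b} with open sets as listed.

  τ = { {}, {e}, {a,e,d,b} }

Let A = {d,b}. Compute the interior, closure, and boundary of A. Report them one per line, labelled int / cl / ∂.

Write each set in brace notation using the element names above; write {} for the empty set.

int(A) = {}
cl(A)  = {a,d,b}
∂A     = {a,d,b}

interior: largest open inside A is {} (from {})
cl via duality: int({a,e}) = {e}, so X∖{e} = {a,d,b}
cl∖int = {a,d,b}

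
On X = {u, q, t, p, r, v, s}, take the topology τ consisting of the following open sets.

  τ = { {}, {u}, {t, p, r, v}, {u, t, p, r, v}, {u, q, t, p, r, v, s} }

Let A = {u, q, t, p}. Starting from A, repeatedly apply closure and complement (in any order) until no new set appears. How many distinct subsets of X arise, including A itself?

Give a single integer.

8

complement {r, v, s}; its interior {}; cl(A) = X∖{} = {u, q, t, p, r, v, s}
With k = closure, c = complement:
  1. A     = {u, q, t, p}
  2. kA    = {u, q, t, p, r, v, s}
  3. cA    = {r, v, s}
  4. ckA   = {}
  5. kcA   = {q, t, p, r, v, s}
  6. ckcA  = {u}
  7. kckcA = {u, q, s}
  8. ckckcA = {t, p, r, v}
k, c of each give nothing new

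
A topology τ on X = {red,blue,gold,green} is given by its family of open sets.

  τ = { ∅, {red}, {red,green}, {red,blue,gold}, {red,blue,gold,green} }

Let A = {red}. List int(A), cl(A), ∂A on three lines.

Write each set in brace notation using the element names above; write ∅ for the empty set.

int(A) = {red}
cl(A)  = {red,blue,gold,green}
∂A     = {blue,gold,green}

open subsets of A: ∅, {red}; so int(A) = {red}
closure: X∖int(X∖A) = X∖∅ = {red,blue,gold,green}
∂A = {red,blue,gold,green} minus {red} = {blue,gold,green}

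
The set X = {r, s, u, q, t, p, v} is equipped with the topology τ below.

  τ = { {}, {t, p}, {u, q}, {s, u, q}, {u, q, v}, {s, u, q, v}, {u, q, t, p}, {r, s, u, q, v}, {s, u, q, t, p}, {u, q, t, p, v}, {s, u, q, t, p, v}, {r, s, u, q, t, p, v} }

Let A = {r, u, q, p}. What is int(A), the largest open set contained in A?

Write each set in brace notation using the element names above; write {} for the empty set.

{u, q}

open subsets of A: {}, {u, q}; so int(A) = {u, q}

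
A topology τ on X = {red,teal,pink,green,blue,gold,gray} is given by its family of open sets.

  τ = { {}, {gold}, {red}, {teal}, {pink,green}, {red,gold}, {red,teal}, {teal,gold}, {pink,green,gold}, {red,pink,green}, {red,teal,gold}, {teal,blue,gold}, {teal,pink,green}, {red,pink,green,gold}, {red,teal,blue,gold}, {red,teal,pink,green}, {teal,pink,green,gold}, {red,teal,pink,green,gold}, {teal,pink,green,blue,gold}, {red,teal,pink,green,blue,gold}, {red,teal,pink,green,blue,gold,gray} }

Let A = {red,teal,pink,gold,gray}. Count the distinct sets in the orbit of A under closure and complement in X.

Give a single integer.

10

cl via duality: int({green,blue}) = {}, so X∖{} = {red,teal,pink,green,blue,gold,gray}
Write k for closure, c for complement:
  1. A     = {red,teal,pink,gold,gray}
  2. kA    = {red,teal,pink,green,blue,gold,gray}
  3. cA    = {green,blue}
  4. ckA   = {}
  5. kcA   = {pink,green,blue,gray}
  6. ckcA  = {red,teal,gold}
  7. kckcA = {red,teal,blue,gold,gray}
  8. ckckcA = {pink,green}
  9. kckckcA = {pink,green,gray}
  10. ckckckcA = {red,teal,blue,gold}
applying k or c yields no new set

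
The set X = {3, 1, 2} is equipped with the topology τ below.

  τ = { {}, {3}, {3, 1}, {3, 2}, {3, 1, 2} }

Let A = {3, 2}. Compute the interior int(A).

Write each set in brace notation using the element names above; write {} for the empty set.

{3, 2}

U open, U⊆A: {}, {3}, {3, 2}. int(A) = ⋃ = {3, 2}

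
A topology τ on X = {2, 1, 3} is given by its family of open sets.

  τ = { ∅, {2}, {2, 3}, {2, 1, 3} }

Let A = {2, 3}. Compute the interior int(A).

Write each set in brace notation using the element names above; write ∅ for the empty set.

opens ⊆ A: ∅, {2}, {2, 3}; union → int = {2, 3}

{2, 3}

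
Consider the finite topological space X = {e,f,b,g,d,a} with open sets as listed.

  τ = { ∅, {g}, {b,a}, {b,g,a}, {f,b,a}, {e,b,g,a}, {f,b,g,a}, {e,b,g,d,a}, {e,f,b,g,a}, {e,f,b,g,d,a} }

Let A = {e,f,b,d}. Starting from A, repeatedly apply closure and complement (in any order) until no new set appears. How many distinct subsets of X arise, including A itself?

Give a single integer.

complement {g,a}; its interior {g}; cl(A) = X∖{g} = {e,f,b,d,a}
With k = closure, c = complement:
  1. A     = {e,f,b,d}
  2. kA    = {e,f,b,d,a}
  3. cA    = {g,a}
  4. ckA   = {g}
  5. kcA   = {e,f,b,g,d,a}
  6. kckA  = {e,g,d}
  7. ckcA  = ∅
  8. ckckA = {f,b,a}
k, c of each give nothing new

8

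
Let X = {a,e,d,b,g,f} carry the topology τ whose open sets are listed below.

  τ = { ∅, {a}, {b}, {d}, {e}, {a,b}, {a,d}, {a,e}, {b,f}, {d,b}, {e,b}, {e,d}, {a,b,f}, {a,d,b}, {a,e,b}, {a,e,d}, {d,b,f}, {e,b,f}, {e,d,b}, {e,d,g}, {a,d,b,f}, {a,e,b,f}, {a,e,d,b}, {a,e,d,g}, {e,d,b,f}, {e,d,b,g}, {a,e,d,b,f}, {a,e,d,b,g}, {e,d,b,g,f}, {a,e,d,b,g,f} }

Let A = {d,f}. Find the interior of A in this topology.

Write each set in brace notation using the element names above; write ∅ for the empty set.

{d}

interior: largest open inside A is {d} (from ∅, {d})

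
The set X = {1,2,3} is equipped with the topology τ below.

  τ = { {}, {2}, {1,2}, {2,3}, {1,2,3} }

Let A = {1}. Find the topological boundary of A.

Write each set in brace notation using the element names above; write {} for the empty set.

{1}

interior: largest open inside A is {} (from {})
cl via duality: int({2,3}) = {2,3}, so X∖{2,3} = {1}
cl∖int = {1}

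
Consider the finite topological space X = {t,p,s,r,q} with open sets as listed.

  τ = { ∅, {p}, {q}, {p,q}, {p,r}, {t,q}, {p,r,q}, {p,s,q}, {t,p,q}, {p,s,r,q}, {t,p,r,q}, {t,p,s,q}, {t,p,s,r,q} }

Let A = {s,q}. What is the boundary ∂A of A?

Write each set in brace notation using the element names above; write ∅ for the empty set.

U open, U⊆A: ∅, {q}. int(A) = ⋃ = {q}
X∖A={t,p,r}, int(X∖A)={p,r}, hence cl(A)={t,s,q}
∂A: remove int from cl → {t,s}

{t,s}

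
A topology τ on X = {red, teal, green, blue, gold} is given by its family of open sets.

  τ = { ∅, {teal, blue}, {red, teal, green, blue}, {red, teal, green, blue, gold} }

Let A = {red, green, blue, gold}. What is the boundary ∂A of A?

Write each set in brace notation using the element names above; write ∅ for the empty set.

open subsets of A: ∅; so int(A) = ∅
closure: X∖int(X∖A) = X∖∅ = {red, teal, green, blue, gold}
∂A = {red, teal, green, blue, gold} minus ∅ = {red, teal, green, blue, gold}

{red, teal, green, blue, gold}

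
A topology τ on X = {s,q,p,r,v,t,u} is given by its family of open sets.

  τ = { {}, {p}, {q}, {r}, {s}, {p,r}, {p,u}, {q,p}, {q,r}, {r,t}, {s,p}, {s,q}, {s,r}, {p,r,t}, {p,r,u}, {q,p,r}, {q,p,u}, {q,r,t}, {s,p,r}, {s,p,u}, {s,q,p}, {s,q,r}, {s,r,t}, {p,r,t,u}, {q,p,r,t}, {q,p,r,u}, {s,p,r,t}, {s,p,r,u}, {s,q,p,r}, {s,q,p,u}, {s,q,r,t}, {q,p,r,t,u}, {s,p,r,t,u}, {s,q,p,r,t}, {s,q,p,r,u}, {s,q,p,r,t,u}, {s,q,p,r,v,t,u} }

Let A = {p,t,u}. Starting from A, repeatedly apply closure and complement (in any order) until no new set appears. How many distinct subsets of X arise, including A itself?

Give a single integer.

cl via duality: int({s,q,r,v}) = {s,q,r}, so X∖{s,q,r} = {p,v,t,u}
Write k for closure, c for complement:
  1. A     = {p,t,u}
  2. kA    = {p,v,t,u}
  3. cA    = {s,q,r,v}
  4. ckA   = {s,q,r}
  5. kcA   = {s,q,r,v,t}
  6. ckcA  = {p,u}
  7. kckcA = {p,v,u}
  8. ckckcA = {s,q,r,t}
applying k or c yields no new set

8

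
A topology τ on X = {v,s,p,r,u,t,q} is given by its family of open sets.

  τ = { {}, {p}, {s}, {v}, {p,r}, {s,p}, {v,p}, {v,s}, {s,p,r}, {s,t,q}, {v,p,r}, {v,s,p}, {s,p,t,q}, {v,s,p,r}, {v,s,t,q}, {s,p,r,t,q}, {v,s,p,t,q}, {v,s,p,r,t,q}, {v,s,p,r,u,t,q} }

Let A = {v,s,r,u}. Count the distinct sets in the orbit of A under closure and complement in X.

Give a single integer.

10

complement {p,t,q}; its interior {p}; cl(A) = X∖{p} = {v,s,r,u,t,q}
With k = closure, c = complement:
  1. A     = {v,s,r,u}
  2. kA    = {v,s,r,u,t,q}
  3. cA    = {p,t,q}
  4. ckA   = {p}
  5. kcA   = {p,r,u,t,q}
  6. kckA  = {p,r,u}
  7. ckcA  = {v,s}
  8. ckckA = {v,s,t,q}
  9. kckcA = {v,s,u,t,q}
  10. ckckcA = {p,r}
k, c of each give nothing new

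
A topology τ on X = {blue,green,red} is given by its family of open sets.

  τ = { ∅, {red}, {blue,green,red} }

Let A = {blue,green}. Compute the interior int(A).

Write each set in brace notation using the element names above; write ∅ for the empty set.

U open, U⊆A: ∅. int(A) = ⋃ = ∅

∅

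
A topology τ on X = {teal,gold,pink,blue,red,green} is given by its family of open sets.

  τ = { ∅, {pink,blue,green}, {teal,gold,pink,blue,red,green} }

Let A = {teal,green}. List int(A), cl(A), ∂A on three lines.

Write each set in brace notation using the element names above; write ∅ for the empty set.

open subsets of A: ∅; so int(A) = ∅
closure: X∖int(X∖A) = X∖∅ = {teal,gold,pink,blue,red,green}
∂A = {teal,gold,pink,blue,red,green} minus ∅ = {teal,gold,pink,blue,red,green}

int(A) = ∅
cl(A)  = {teal,gold,pink,blue,red,green}
∂A     = {teal,gold,pink,blue,red,green}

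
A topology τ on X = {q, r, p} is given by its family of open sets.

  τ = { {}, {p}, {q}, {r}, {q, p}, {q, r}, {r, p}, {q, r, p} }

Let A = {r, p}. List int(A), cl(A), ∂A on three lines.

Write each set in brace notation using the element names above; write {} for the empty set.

opens ⊆ A: {}, {r}, {p}, {r, p}; union → int = {r, p}
complement {q}; its interior {q}; cl(A) = X∖{q} = {r, p}
boundary = {r, p} ∖ {r, p} = {}

int(A) = {r, p}
cl(A)  = {r, p}
∂A     = {}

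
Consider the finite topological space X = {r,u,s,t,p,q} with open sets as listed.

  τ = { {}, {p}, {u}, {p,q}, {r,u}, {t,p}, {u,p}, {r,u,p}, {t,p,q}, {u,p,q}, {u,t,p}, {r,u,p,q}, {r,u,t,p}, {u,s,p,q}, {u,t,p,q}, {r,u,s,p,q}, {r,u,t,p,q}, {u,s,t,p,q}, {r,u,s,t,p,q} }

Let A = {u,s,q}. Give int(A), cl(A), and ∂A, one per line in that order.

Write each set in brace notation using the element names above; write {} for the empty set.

int(A) = {u}
cl(A)  = {r,u,s,q}
∂A     = {r,s,q}

interior: largest open inside A is {u} (from {}, {u})
cl via duality: int({r,t,p}) = {t,p}, so X∖{t,p} = {r,u,s,q}
cl∖int = {r,s,q}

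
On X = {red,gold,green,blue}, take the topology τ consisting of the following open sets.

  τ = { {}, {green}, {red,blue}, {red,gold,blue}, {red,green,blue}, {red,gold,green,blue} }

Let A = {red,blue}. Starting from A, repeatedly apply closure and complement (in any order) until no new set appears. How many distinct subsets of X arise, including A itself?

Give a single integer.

4

complement {gold,green}; its interior {green}; cl(A) = X∖{green} = {red,gold,blue}
With k = closure, c = complement:
  1. A     = {red,blue}
  2. kA    = {red,gold,blue}
  3. cA    = {gold,green}
  4. ckA   = {green}
k, c of each give nothing new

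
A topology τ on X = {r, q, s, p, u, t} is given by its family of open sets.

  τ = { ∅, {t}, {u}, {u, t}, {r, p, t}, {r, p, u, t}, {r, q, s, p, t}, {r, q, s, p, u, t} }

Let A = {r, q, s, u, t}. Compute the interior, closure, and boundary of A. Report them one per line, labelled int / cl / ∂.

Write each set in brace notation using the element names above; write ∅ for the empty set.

int(A) = {u, t}
cl(A)  = {r, q, s, p, u, t}
∂A     = {r, q, s, p}

open subsets of A: ∅, {t}, {u}, {u, t}; so int(A) = {u, t}
closure: X∖int(X∖A) = X∖∅ = {r, q, s, p, u, t}
∂A = {r, q, s, p, u, t} minus {u, t} = {r, q, s, p}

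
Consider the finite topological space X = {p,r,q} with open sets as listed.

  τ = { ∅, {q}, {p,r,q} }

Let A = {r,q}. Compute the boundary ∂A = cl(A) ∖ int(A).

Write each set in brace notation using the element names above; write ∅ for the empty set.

{p,r}

U open, U⊆A: ∅, {q}. int(A) = ⋃ = {q}
X∖A={p}, int(X∖A)=∅, hence cl(A)={p,r,q}
∂A: remove int from cl → {p,r}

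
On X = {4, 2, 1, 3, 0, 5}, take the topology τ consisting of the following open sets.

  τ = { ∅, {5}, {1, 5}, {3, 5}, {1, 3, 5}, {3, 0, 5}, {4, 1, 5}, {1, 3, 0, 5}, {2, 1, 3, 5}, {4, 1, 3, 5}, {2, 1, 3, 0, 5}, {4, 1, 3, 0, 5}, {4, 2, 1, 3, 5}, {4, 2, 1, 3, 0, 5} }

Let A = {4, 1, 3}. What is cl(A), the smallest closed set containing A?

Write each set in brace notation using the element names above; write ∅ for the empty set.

closure: X∖int(X∖A) = X∖{5} = {4, 2, 1, 3, 0}

{4, 2, 1, 3, 0}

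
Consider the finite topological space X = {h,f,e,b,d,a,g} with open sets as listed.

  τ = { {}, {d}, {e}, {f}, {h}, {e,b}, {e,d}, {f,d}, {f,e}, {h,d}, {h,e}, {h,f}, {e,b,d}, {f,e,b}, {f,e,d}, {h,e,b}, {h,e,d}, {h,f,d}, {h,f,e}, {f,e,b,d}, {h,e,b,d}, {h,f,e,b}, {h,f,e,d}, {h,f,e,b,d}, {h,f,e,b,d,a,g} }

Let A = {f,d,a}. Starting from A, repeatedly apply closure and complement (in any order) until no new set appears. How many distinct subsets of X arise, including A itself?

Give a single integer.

complement {h,e,b,g}; its interior {h,e,b}; cl(A) = X∖{h,e,b} = {f,d,a,g}
With k = closure, c = complement:
  1. A     = {f,d,a}
  2. kA    = {f,d,a,g}
  3. cA    = {h,e,b,g}
  4. ckA   = {h,e,b}
  5. kcA   = {h,e,b,a,g}
  6. ckcA  = {f,d}
k, c of each give nothing new

6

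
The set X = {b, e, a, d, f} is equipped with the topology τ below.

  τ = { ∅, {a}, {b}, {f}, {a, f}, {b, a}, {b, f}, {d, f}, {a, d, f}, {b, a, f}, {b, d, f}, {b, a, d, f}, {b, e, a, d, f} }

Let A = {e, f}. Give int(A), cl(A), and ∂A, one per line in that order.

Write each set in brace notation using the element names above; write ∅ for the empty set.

U open, U⊆A: ∅, {f}. int(A) = ⋃ = {f}
X∖A={b, a, d}, int(X∖A)={b, a}, hence cl(A)={e, d, f}
∂A: remove int from cl → {e, d}

int(A) = {f}
cl(A)  = {e, d, f}
∂A     = {e, d}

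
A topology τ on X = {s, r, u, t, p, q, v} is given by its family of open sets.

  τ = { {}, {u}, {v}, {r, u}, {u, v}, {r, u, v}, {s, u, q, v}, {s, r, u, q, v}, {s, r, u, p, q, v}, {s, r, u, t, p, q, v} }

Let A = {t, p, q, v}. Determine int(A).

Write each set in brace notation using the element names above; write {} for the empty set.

{v}

U open, U⊆A: {}, {v}. int(A) = ⋃ = {v}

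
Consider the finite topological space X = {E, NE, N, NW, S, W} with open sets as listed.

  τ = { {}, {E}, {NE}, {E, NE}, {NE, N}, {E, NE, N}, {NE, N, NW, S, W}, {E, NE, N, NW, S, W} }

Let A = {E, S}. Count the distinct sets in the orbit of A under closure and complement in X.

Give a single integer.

X∖A={NE, N, NW, W}, int(X∖A)={NE, N}, hence cl(A)={E, NW, S, W}
Orbit (k=closure, c=complement):
  1. A     = {E, S}
  2. kA    = {E, NW, S, W}
  3. cA    = {NE, N, NW, W}
  4. ckA   = {NE, N}
  5. kcA   = {NE, N, NW, S, W}
  6. ckcA  = {E}
(closed under both — stop)

6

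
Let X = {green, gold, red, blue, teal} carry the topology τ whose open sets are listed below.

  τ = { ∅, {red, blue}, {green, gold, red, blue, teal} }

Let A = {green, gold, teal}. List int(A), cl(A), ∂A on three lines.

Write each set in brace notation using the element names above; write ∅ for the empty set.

int(A) = ∅
cl(A)  = {green, gold, teal}
∂A     = {green, gold, teal}

U open, U⊆A: ∅. int(A) = ⋃ = ∅
X∖A={red, blue}, int(X∖A)={red, blue}, hence cl(A)={green, gold, teal}
∂A: remove int from cl → {green, gold, teal}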